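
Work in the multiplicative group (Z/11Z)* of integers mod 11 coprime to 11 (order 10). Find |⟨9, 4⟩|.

5

|⟨9⟩| = 5 and |⟨4⟩| = 5, so |H| is a multiple of lcm(5, 5) = 5 and divides |G| = 10.
Closing under the operation: H = {1, 3, 4, 5, 9}, so |H| = 5.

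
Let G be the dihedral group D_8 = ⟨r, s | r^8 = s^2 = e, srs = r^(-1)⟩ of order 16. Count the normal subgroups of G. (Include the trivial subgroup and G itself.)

7

G has 19 subgroups. Checking conjugation-invariance by order — order 1: 1/1 normal; order 2: 1/9 normal; order 4: 1/5 normal; order 8: 3/3 normal; order 16: 1/1 normal.
Total normal subgroups: 7.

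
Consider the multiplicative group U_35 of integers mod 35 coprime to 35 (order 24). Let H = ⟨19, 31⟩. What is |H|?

|⟨19⟩| = 6 and |⟨31⟩| = 6, so |H| is a multiple of lcm(6, 6) = 6 and divides |G| = 24.
Closing under the operation: H = {1, 4, 6, 9, 11, 16, 19, 24, 26, 29, 31, 34}, so |H| = 12.

12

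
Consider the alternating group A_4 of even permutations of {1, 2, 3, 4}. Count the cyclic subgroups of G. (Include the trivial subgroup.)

8

Each element a generates a cyclic subgroup ⟨a⟩; distinct elements may generate the same one (a cyclic group of order d has φ(d) generators).
Cyclic subgroups by order — order 1: 1; order 2: 3; order 3: 4.
Total: 8.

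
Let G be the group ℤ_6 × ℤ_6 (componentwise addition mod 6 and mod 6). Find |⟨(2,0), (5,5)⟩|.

|⟨(2,0)⟩| = 3 and |⟨(5,5)⟩| = 6, so |H| is a multiple of lcm(3, 6) = 6 and divides |G| = 36.
Closing under the operation: H = {(0,0), (0,2), (0,4), (1,1), (1,3), (1,5), (2,0), (2,2), (2,4), (3,1), (3,3), (3,5), (4,0), (4,2), (4,4), (5,1), (5,3), (5,5)}, so |H| = 18.

18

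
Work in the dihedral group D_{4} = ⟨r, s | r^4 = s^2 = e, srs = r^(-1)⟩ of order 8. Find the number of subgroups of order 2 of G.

|G| = 8 and 2 | 8, so subgroups of order 2 are possible by Lagrange.
The subgroups of order 2 are: {e, r^2}; {e, r^2s}; {e, r^3s}; {e, rs}; … (5 in all).
So G has 5 subgroups of order 2.

5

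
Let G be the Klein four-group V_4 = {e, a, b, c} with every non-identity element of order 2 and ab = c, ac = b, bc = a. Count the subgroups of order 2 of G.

3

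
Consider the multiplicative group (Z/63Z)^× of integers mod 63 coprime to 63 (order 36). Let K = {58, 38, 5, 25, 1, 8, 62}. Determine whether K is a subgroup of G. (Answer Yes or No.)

No

|K| = 7 does not divide |G| = 36, so by Lagrange K is not a subgroup.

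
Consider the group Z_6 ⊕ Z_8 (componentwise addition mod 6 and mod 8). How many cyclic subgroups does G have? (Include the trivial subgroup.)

A cyclic subgroup of order d is generated by each of its φ(d) elements of order d, so the cyclic subgroups of order d number (#elements of order d)/φ(d).
Cyclic subgroups by order — order 1: 1; order 2: 3; order 3: 1; order 4: 2; order 6: 3; order 8: 2; order 12: 2; order 24: 2.
Total: 16.

16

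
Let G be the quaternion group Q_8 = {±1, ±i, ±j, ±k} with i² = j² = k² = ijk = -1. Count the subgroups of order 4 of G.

3

|G| = 8 and 4 | 8, so subgroups of order 4 are possible by Lagrange.
The subgroups of order 4 are: {1, -1, i, -i}; {1, -1, j, -j}; {1, -1, k, -k}.
So G has 3 subgroups of order 4.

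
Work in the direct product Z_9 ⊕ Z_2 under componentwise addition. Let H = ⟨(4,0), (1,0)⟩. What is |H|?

|⟨(4,0)⟩| = 9 and |⟨(1,0)⟩| = 9, so |H| is a multiple of lcm(9, 9) = 9 and divides |G| = 18.
Closing under the operation: H = {(0,0), (1,0), (2,0), (3,0), (4,0), (5,0), (6,0), (7,0), (8,0)}, so |H| = 9.

9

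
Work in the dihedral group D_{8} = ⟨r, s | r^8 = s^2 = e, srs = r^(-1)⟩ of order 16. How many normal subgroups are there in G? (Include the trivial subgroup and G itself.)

G has 19 subgroups. Checking conjugation-invariance by order — order 1: 1/1 normal; order 2: 1/9 normal; order 4: 1/5 normal; order 8: 3/3 normal; order 16: 1/1 normal.
Total normal subgroups: 7.

7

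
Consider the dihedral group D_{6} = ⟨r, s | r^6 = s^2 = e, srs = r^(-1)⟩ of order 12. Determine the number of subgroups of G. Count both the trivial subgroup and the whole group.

16

|G| = 12, so by Lagrange every subgroup order divides 12. Divisors: 1, 2, 3, 4, 6, 12.
Subgroups by order — order 1: 1; order 2: 7; order 3: 1; order 4: 3; order 6: 3; order 12: 1.
Total: 1 + 7 + 1 + 3 + 3 + 1 = 16.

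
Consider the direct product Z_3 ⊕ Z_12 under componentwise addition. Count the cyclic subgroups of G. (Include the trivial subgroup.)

15

Group the elements of G by the cyclic subgroup they generate; each cyclic subgroup of order d accounts for φ(d) elements.
Cyclic subgroups by order — order 1: 1; order 2: 1; order 3: 4; order 4: 1; order 6: 4; order 12: 4.
Total: 15.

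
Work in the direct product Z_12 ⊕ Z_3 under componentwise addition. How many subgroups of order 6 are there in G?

|G| = 36 and 6 | 36, so subgroups of order 6 are possible by Lagrange.
The subgroups of order 6 are: {(0,0), (0,1), (0,2), (6,0), (6,1), (6,2)}; {(0,0), (2,0), (4,0), (6,0), (8,0), (10,0)}; {(0,0), (2,2), (4,1), (6,0), (8,2), (10,1)}; {(0,0), (2,1), (4,2), (6,0), (8,1), (10,2)}.
So G has 4 subgroups of order 6.

4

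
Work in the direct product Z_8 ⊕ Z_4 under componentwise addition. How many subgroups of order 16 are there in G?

3

|G| = 32 and 16 | 32, so subgroups of order 16 are possible by Lagrange.
The subgroups of order 16 are: {(0,0), (0,1), (0,2), (0,3), (2,0), (2,1), (2,2), (2,3), (4,0), (4,1), (4,2), (4,3), (6,0), (6,1), (6,2), (6,3)}; {(0,0), (0,2), (1,0), (1,2), (2,0), (2,2), (3,0), (3,2), (4,0), (4,2), (5,0), (5,2), (6,0), (6,2), (7,0), (7,2)}; {(0,0), (0,2), (1,1), (1,3), (2,0), (2,2), (3,1), (3,3), (4,0), (4,2), (5,1), (5,3), (6,0), (6,2), (7,1), (7,3)}.
So G has 3 subgroups of order 16.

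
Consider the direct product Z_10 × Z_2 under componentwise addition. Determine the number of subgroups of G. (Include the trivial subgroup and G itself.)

10

|G| = 20, so by Lagrange every subgroup order divides 20. Divisors: 1, 2, 4, 5, 10, 20.
Subgroups by order — order 1: 1; order 2: 3; order 4: 1; order 5: 1; order 10: 3; order 20: 1.
Total: 1 + 3 + 1 + 1 + 3 + 1 = 10.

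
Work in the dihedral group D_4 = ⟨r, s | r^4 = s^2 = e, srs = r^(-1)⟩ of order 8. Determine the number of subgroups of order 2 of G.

|G| = 8 and 2 | 8, so subgroups of order 2 are possible by Lagrange.
The subgroups of order 2 are: {e, r^2}; {e, r^2s}; {e, r^3s}; {e, rs}; … (5 in all).
So G has 5 subgroups of order 2.

5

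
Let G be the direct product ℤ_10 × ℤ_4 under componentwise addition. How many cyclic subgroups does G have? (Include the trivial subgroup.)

12

Each element a generates a cyclic subgroup ⟨a⟩; distinct elements may generate the same one (a cyclic group of order d has φ(d) generators).
Cyclic subgroups by order — order 1: 1; order 2: 3; order 4: 2; order 5: 1; order 10: 3; order 20: 2.
Total: 12.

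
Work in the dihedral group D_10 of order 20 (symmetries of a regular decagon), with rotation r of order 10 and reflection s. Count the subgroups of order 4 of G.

|G| = 20 and 4 | 20, so subgroups of order 4 are possible by Lagrange.
The subgroups of order 4 are: {e, r^5, r^2s, r^7s}; {e, r^5, r^3s, r^8s}; {e, r^5, r^4s, r^9s}; {e, r^5, s, r^5s}; … (5 in all).
So G has 5 subgroups of order 4.

5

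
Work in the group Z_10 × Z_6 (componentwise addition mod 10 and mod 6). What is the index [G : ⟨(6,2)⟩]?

4

|⟨(6,2)⟩| = 15 and |G| = 60.
By Lagrange, [G : H] = |G|/|H| = 60/15 = 4.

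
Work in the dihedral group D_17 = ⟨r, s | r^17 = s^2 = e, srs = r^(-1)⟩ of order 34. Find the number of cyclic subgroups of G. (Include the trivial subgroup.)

19

A cyclic subgroup of order d is generated by each of its φ(d) elements of order d, so the cyclic subgroups of order d number (#elements of order d)/φ(d).
Cyclic subgroups by order — order 1: 1; order 2: 17; order 17: 1.
Total: 19.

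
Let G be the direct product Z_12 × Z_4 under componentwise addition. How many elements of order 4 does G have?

An element (a,b) has order lcm(ord(a), ord(b)); count pairs with lcm equal to 4.
Enumerating gives 12 such elements.

12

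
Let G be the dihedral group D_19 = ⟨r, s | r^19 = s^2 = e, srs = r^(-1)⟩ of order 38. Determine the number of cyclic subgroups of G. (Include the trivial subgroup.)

Each element a generates a cyclic subgroup ⟨a⟩; distinct elements may generate the same one (a cyclic group of order d has φ(d) generators).
Cyclic subgroups by order — order 1: 1; order 2: 19; order 19: 1.
Total: 21.

21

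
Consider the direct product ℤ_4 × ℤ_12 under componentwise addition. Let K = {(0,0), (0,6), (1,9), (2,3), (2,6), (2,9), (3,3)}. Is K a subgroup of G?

|K| = 7 does not divide |G| = 48, so by Lagrange K is not a subgroup.

No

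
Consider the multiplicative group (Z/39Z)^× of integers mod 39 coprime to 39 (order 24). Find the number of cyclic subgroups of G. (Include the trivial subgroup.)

12

A cyclic subgroup of order d is generated by each of its φ(d) elements of order d, so the cyclic subgroups of order d number (#elements of order d)/φ(d).
Cyclic subgroups by order — order 1: 1; order 2: 3; order 3: 1; order 4: 2; order 6: 3; order 12: 2.
Total: 12.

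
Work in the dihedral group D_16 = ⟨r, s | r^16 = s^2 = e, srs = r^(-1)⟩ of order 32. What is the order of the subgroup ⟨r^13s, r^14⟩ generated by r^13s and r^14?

|⟨r^13s⟩| = 2 and |⟨r^14⟩| = 8, so |H| is a multiple of lcm(2, 8) = 8 and divides |G| = 32.
Closing under the operation: H = {e, r^2, r^4, r^6, r^8, r^10, r^12, r^14, rs, r^3s, r^5s, r^7s, r^9s, r^11s, r^13s, r^15s}, so |H| = 16.

16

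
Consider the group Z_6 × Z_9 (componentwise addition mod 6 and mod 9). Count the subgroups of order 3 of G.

4

|G| = 54 and 3 | 54, so subgroups of order 3 are possible by Lagrange.
The subgroups of order 3 are: {(0,0), (0,3), (0,6)}; {(0,0), (2,0), (4,0)}; {(0,0), (2,3), (4,6)}; {(0,0), (2,6), (4,3)}.
So G has 4 subgroups of order 3.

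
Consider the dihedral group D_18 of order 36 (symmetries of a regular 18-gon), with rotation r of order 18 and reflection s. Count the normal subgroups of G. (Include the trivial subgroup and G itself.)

G has 45 subgroups. Checking conjugation-invariance by order — order 1: 1/1 normal; order 2: 1/19 normal; order 3: 1/1 normal; order 4: 0/9 normal; order 6: 1/7 normal; order 9: 1/1 normal; order 12: 0/3 normal; order 18: 3/3 normal; order 36: 1/1 normal.
Total normal subgroups: 9.

9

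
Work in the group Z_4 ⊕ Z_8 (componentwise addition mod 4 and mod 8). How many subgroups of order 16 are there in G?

3

|G| = 32 and 16 | 32, so subgroups of order 16 are possible by Lagrange.
The subgroups of order 16 are: {(0,0), (0,1), (0,2), (0,3), (0,4), (0,5), (0,6), (0,7), (2,0), (2,1), (2,2), (2,3), (2,4), (2,5), (2,6), (2,7)}; {(0,0), (0,2), (0,4), (0,6), (1,0), (1,2), (1,4), (1,6), (2,0), (2,2), (2,4), (2,6), (3,0), (3,2), (3,4), (3,6)}; {(0,0), (0,2), (0,4), (0,6), (1,1), (1,3), (1,5), (1,7), (2,0), (2,2), (2,4), (2,6), (3,1), (3,3), (3,5), (3,7)}.
So G has 3 subgroups of order 16.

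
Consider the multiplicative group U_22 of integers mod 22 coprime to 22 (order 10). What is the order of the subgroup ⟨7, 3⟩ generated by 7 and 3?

|⟨7⟩| = 10 and |⟨3⟩| = 5, so |H| is a multiple of lcm(10, 5) = 10 and divides |G| = 10.
Closing {7, 3} under the group operation gives all of G, so |H| = 10.

10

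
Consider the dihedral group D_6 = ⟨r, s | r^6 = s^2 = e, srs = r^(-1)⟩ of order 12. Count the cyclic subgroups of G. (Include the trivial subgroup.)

A cyclic subgroup of order d is generated by each of its φ(d) elements of order d, so the cyclic subgroups of order d number (#elements of order d)/φ(d).
Cyclic subgroups by order — order 1: 1; order 2: 7; order 3: 1; order 6: 1.
Total: 10.

10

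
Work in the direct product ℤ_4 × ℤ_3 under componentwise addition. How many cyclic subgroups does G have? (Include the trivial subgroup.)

A cyclic subgroup of order d is generated by each of its φ(d) elements of order d, so the cyclic subgroups of order d number (#elements of order d)/φ(d).
Cyclic subgroups by order — order 1: 1; order 2: 1; order 3: 1; order 4: 1; order 6: 1; order 12: 1.
Total: 6.

6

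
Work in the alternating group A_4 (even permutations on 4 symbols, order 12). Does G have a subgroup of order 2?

2 | 12. A subgroup of order 2 is {e, (1 2)(3 4)}.

Yes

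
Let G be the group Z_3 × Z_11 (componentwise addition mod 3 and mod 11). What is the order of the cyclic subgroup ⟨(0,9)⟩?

The order of (0,9) in Z_3 × Z_11 is lcm(ord(0) in Z_3, ord(9) in Z_11).
ord(0) = 1 and ord(9) = 11, so |⟨(0,9)⟩| = lcm(1, 11) = 11.

11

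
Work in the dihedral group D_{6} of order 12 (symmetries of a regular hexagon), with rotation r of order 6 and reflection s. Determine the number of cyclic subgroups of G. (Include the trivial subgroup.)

Each element a generates a cyclic subgroup ⟨a⟩; distinct elements may generate the same one (a cyclic group of order d has φ(d) generators).
Cyclic subgroups by order — order 1: 1; order 2: 7; order 3: 1; order 6: 1.
Total: 10.

10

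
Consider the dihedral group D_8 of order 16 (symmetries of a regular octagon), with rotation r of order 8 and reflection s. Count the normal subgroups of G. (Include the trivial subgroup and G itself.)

G has 19 subgroups. Checking conjugation-invariance by order — order 1: 1/1 normal; order 2: 1/9 normal; order 4: 1/5 normal; order 8: 3/3 normal; order 16: 1/1 normal.
Total normal subgroups: 7.

7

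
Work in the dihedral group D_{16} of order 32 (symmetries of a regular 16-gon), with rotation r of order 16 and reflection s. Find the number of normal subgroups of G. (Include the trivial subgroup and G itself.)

G has 36 subgroups. Checking conjugation-invariance by order — order 1: 1/1 normal; order 2: 1/17 normal; order 4: 1/9 normal; order 8: 1/5 normal; order 16: 3/3 normal; order 32: 1/1 normal.
Total normal subgroups: 8.

8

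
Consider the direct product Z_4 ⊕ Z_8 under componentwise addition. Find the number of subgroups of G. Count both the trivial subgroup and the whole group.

|G| = 32, so by Lagrange every subgroup order divides 32. Divisors: 1, 2, 4, 8, 16, 32.
Subgroups by order — order 1: 1; order 2: 3; order 4: 7; order 8: 7; order 16: 3; order 32: 1.
Total: 1 + 3 + 7 + 7 + 3 + 1 = 22.

22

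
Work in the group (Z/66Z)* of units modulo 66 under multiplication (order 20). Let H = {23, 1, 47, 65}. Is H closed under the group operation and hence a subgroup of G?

47 ∈ H but its inverse 59 ∉ H, so H is not a subgroup.

No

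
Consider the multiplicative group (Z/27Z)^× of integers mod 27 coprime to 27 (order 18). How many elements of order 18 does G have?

6

The elements of order 18 are: 2, 5, 11, 14, 20, 23.
That's 6.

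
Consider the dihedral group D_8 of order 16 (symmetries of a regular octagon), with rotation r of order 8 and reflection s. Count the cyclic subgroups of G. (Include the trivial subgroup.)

12

Each element a generates a cyclic subgroup ⟨a⟩; distinct elements may generate the same one (a cyclic group of order d has φ(d) generators).
Cyclic subgroups by order — order 1: 1; order 2: 9; order 4: 1; order 8: 1.
Total: 12.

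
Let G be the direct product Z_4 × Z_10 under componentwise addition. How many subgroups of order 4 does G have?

3

|G| = 40 and 4 | 40, so subgroups of order 4 are possible by Lagrange.
The subgroups of order 4 are: {(0,0), (0,5), (2,0), (2,5)}; {(0,0), (1,0), (2,0), (3,0)}; {(0,0), (1,5), (2,0), (3,5)}.
So G has 3 subgroups of order 4.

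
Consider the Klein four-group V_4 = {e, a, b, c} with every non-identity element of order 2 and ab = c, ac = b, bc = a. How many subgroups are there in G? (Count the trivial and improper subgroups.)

5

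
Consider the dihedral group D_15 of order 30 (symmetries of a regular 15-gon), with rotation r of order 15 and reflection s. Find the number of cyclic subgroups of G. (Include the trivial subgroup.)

Group the elements of G by the cyclic subgroup they generate; each cyclic subgroup of order d accounts for φ(d) elements.
Cyclic subgroups by order — order 1: 1; order 2: 15; order 3: 1; order 5: 1; order 15: 1.
Total: 19.

19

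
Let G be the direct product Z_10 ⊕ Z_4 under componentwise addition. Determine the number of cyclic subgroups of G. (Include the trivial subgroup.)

12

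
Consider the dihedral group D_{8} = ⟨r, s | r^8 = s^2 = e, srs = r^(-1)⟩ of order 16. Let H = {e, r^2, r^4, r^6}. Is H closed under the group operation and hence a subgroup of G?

Yes

|H| = 4 divides |G| = 16, consistent with Lagrange.
H contains the identity, every element's inverse is in H, and H is closed under ·: it is a subgroup.
In fact H = ⟨r^6⟩.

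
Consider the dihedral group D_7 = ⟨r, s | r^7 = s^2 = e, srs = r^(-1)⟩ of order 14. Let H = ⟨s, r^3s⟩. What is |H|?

|⟨s⟩| = 2 and |⟨r^3s⟩| = 2, so |H| is a multiple of lcm(2, 2) = 2 and divides |G| = 14.
Closing {s, r^3s} under the group operation gives all of G, so |H| = 14.

14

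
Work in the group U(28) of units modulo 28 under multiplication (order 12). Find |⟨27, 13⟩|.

|⟨27⟩| = 2 and |⟨13⟩| = 2, so |H| is a multiple of lcm(2, 2) = 2 and divides |G| = 12.
Closing under the operation: H = {1, 13, 15, 27}, so |H| = 4.

4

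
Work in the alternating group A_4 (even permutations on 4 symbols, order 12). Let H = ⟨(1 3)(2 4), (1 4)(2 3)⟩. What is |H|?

4

|⟨(1 3)(2 4)⟩| = 2 and |⟨(1 4)(2 3)⟩| = 2, so |H| is a multiple of lcm(2, 2) = 2 and divides |G| = 12.
Closing under the operation: H = {e, (1 2)(3 4), (1 3)(2 4), (1 4)(2 3)}, so |H| = 4.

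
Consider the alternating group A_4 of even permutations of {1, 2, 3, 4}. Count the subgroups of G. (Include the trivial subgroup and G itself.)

|G| = 12, so by Lagrange every subgroup order divides 12. Divisors: 1, 2, 3, 4, 6, 12.
Subgroups by order — order 1: 1; order 2: 3; order 3: 4; order 4: 1; order 6: 0; order 12: 1.
Total: 1 + 3 + 4 + 1 + 0 + 1 = 10.

10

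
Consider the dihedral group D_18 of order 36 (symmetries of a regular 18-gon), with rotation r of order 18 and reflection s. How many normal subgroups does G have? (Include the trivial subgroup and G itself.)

G has 45 subgroups. Checking conjugation-invariance by order — order 1: 1/1 normal; order 2: 1/19 normal; order 3: 1/1 normal; order 4: 0/9 normal; order 6: 1/7 normal; order 9: 1/1 normal; order 12: 0/3 normal; order 18: 3/3 normal; order 36: 1/1 normal.
Total normal subgroups: 9.

9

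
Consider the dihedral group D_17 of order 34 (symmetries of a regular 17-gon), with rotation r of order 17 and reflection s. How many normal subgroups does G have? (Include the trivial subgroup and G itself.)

3

G has 20 subgroups. Checking conjugation-invariance by order — order 1: 1/1 normal; order 2: 0/17 normal; order 17: 1/1 normal; order 34: 1/1 normal.
Total normal subgroups: 3.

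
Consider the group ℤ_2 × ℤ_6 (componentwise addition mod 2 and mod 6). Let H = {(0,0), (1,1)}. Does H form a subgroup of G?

No

(1,1) ∈ H but its inverse (1,5) ∉ H, so H is not a subgroup.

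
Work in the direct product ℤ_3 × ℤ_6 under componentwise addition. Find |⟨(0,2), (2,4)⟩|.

|⟨(0,2)⟩| = 3 and |⟨(2,4)⟩| = 3, so |H| is a multiple of lcm(3, 3) = 3 and divides |G| = 18.
Closing under the operation: H = {(0,0), (0,2), (0,4), (1,0), (1,2), (1,4), (2,0), (2,2), (2,4)}, so |H| = 9.

9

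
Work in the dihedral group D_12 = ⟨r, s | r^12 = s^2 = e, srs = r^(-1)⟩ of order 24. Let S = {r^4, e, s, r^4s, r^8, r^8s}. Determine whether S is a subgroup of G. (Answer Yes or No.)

|S| = 6 divides |G| = 24, consistent with Lagrange.
S contains the identity, every element's inverse is in S, and S is closed under ·: it is a subgroup.

Yes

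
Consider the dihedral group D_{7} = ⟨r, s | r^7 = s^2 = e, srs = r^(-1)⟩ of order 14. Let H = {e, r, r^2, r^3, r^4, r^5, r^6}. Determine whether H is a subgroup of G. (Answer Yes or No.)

Yes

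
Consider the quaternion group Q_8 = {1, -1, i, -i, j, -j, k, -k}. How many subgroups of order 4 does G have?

3

|G| = 8 and 4 | 8, so subgroups of order 4 are possible by Lagrange.
The subgroups of order 4 are: {1, -1, i, -i}; {1, -1, j, -j}; {1, -1, k, -k}.
So G has 3 subgroups of order 4.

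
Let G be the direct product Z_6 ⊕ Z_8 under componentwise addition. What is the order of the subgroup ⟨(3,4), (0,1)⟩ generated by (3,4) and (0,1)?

|⟨(3,4)⟩| = 2 and |⟨(0,1)⟩| = 8, so |H| is a multiple of lcm(2, 8) = 8 and divides |G| = 48.
Closing under the operation: H = {(0,0), (0,1), (0,2), (0,3), (0,4), (0,5), (0,6), (0,7), (3,0), (3,1), (3,2), (3,3), (3,4), (3,5), (3,6), (3,7)}, so |H| = 16.

16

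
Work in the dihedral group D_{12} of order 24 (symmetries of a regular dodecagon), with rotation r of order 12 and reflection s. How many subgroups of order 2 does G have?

|G| = 24 and 2 | 24, so subgroups of order 2 are possible by Lagrange.
The subgroups of order 2 are: {e, r^10s}; {e, r^11s}; {e, r^2s}; {e, r^3s}; … (13 in all).
So G has 13 subgroups of order 2.

13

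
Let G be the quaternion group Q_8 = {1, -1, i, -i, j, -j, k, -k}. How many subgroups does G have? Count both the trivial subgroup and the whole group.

|G| = 8, so by Lagrange every subgroup order divides 8. Divisors: 1, 2, 4, 8.
Subgroups by order — order 1: 1; order 2: 1; order 4: 3; order 8: 1.
Total: 1 + 1 + 3 + 1 = 6.

6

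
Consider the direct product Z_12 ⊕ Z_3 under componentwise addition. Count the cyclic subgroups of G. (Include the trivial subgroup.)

15

Group the elements of G by the cyclic subgroup they generate; each cyclic subgroup of order d accounts for φ(d) elements.
Cyclic subgroups by order — order 1: 1; order 2: 1; order 3: 4; order 4: 1; order 6: 4; order 12: 4.
Total: 15.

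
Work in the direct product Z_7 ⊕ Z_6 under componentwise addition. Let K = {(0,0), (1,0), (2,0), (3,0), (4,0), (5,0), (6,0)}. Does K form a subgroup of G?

Yes

|K| = 7 divides |G| = 42, consistent with Lagrange.
K contains the identity, every element's inverse is in K, and K is closed under +: it is a subgroup.
In fact K = ⟨(4,0)⟩.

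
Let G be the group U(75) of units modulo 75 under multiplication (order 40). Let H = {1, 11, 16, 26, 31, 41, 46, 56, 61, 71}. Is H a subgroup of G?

Yes

|H| = 10 divides |G| = 40, consistent with Lagrange.
H contains the identity, every element's inverse is in H, and H is closed under ·: it is a subgroup.
In fact H = ⟨71⟩.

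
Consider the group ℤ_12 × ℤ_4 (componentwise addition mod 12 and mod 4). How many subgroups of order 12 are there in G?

|G| = 48 and 12 | 48, so subgroups of order 12 are possible by Lagrange.
The subgroups of order 12 are: {(0,0), (0,1), (0,2), (0,3), (4,0), (4,1), (4,2), (4,3), (8,0), (8,1), (8,2), (8,3)}; {(0,0), (0,2), (2,0), (2,2), (4,0), (4,2), (6,0), (6,2), (8,0), (8,2), (10,0), (10,2)}; {(0,0), (0,2), (2,1), (2,3), (4,0), (4,2), (6,1), (6,3), (8,0), (8,2), (10,1), (10,3)}; {(0,0), (1,0), (2,0), (3,0), (4,0), (5,0), (6,0), (7,0), (8,0), (9,0), (10,0), (11,0)}; … (7 in all).
So G has 7 subgroups of order 12.

7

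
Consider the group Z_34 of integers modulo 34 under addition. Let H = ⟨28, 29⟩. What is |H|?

34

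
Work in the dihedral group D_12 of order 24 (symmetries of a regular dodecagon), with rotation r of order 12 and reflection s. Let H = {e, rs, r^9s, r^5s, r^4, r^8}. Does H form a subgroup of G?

Yes

|H| = 6 divides |G| = 24, consistent with Lagrange.
H contains the identity, every element's inverse is in H, and H is closed under ·: it is a subgroup.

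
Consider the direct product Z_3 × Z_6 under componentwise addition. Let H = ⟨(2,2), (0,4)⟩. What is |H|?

9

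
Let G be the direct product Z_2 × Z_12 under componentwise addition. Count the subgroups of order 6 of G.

3

|G| = 24 and 6 | 24, so subgroups of order 6 are possible by Lagrange.
The subgroups of order 6 are: {(0,0), (0,2), (0,4), (0,6), (0,8), (0,10)}; {(0,0), (0,4), (0,8), (1,0), (1,4), (1,8)}; {(0,0), (0,4), (0,8), (1,2), (1,6), (1,10)}.
So G has 3 subgroups of order 6.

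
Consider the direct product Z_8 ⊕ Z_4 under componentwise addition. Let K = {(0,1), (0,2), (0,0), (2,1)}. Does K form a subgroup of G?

(0,1) ∈ K but its inverse (0,3) ∉ K, so K is not a subgroup.

No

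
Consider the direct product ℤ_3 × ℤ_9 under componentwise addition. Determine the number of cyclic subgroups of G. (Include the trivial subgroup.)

Each element a generates a cyclic subgroup ⟨a⟩; distinct elements may generate the same one (a cyclic group of order d has φ(d) generators).
Cyclic subgroups by order — order 1: 1; order 3: 4; order 9: 3.
Total: 8.

8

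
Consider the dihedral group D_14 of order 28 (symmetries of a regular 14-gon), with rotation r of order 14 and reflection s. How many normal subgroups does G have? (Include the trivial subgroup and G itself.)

7

G has 28 subgroups. Checking conjugation-invariance by order — order 1: 1/1 normal; order 2: 1/15 normal; order 4: 0/7 normal; order 7: 1/1 normal; order 14: 3/3 normal; order 28: 1/1 normal.
Total normal subgroups: 7.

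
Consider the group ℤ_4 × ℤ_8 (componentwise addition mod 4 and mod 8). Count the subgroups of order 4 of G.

|G| = 32 and 4 | 32, so subgroups of order 4 are possible by Lagrange.
The subgroups of order 4 are: {(0,0), (0,2), (0,4), (0,6)}; {(0,0), (0,4), (2,0), (2,4)}; {(0,0), (0,4), (2,2), (2,6)}; {(0,0), (1,0), (2,0), (3,0)}; … (7 in all).
So G has 7 subgroups of order 4.

7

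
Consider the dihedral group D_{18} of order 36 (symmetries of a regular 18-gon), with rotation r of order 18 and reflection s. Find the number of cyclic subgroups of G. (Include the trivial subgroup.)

A cyclic subgroup of order d is generated by each of its φ(d) elements of order d, so the cyclic subgroups of order d number (#elements of order d)/φ(d).
Cyclic subgroups by order — order 1: 1; order 2: 19; order 3: 1; order 6: 1; order 9: 1; order 18: 1.
Total: 24.

24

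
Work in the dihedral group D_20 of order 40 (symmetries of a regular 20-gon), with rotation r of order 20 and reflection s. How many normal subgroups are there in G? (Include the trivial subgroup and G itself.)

9

G has 48 subgroups. Checking conjugation-invariance by order — order 1: 1/1 normal; order 2: 1/21 normal; order 4: 1/11 normal; order 5: 1/1 normal; order 8: 0/5 normal; order 10: 1/5 normal; order 20: 3/3 normal; order 40: 1/1 normal.
Total normal subgroups: 9.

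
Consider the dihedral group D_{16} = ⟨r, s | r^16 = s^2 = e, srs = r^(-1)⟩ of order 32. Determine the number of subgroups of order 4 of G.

|G| = 32 and 4 | 32, so subgroups of order 4 are possible by Lagrange.
The subgroups of order 4 are: {e, r^8, r^2s, r^10s}; {e, r^8, r^3s, r^11s}; {e, r^4, r^8, r^12}; {e, r^8, r^4s, r^12s}; … (9 in all).
So G has 9 subgroups of order 4.

9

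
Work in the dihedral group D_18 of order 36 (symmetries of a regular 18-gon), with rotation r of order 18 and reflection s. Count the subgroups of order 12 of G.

3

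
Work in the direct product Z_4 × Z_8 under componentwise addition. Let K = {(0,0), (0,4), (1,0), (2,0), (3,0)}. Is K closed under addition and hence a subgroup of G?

|K| = 5 does not divide |G| = 32, so by Lagrange K is not a subgroup.

No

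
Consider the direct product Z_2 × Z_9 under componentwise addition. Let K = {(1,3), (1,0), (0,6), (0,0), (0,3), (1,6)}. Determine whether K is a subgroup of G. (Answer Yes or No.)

Yes

|K| = 6 divides |G| = 18, consistent with Lagrange.
K contains the identity, every element's inverse is in K, and K is closed under +: it is a subgroup.
In fact K = ⟨(1,6)⟩.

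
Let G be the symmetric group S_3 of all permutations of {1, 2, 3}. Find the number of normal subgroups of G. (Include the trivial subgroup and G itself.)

3

G has 6 subgroups. Checking conjugation-invariance by order — order 1: 1/1 normal; order 2: 0/3 normal; order 3: 1/1 normal; order 6: 1/1 normal.
Total normal subgroups: 3.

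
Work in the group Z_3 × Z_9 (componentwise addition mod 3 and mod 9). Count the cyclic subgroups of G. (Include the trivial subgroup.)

Each element a generates a cyclic subgroup ⟨a⟩; distinct elements may generate the same one (a cyclic group of order d has φ(d) generators).
Cyclic subgroups by order — order 1: 1; order 3: 4; order 9: 3.
Total: 8.

8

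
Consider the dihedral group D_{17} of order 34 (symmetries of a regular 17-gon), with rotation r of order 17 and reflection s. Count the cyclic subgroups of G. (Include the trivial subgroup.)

19

Group the elements of G by the cyclic subgroup they generate; each cyclic subgroup of order d accounts for φ(d) elements.
Cyclic subgroups by order — order 1: 1; order 2: 17; order 17: 1.
Total: 19.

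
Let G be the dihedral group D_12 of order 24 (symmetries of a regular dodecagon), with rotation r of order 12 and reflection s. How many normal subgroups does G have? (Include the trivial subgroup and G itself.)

9

G has 34 subgroups. Checking conjugation-invariance by order — order 1: 1/1 normal; order 2: 1/13 normal; order 3: 1/1 normal; order 4: 1/7 normal; order 6: 1/5 normal; order 8: 0/3 normal; order 12: 3/3 normal; order 24: 1/1 normal.
Total normal subgroups: 9.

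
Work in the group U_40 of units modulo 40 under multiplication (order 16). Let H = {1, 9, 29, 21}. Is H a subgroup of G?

Yes

|H| = 4 divides |G| = 16, consistent with Lagrange.
H contains the identity, every element's inverse is in H, and H is closed under ·: it is a subgroup.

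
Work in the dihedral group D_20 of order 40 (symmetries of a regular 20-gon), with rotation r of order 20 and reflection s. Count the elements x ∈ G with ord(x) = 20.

8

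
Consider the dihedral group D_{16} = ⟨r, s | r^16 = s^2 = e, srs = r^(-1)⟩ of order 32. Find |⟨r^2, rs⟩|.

|⟨r^2⟩| = 8 and |⟨rs⟩| = 2, so |H| is a multiple of lcm(8, 2) = 8 and divides |G| = 32.
Closing under the operation: H = {e, r^2, r^4, r^6, r^8, r^10, r^12, r^14, rs, r^3s, r^5s, r^7s, r^9s, r^11s, r^13s, r^15s}, so |H| = 16.

16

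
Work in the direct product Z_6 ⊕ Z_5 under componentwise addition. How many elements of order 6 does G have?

2

An element (a,b) has order lcm(ord(a), ord(b)); count pairs with lcm equal to 6.
Enumerating gives 2 such elements.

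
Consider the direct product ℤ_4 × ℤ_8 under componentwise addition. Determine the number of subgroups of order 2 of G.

|G| = 32 and 2 | 32, so subgroups of order 2 are possible by Lagrange.
The subgroups of order 2 are: {(0,0), (0,4)}; {(0,0), (2,0)}; {(0,0), (2,4)}.
So G has 3 subgroups of order 2.

3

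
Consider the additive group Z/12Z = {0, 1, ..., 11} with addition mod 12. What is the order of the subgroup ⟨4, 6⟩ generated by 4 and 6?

6

|⟨4⟩| = 3 and |⟨6⟩| = 2, so |H| is a multiple of lcm(3, 2) = 6 and divides |G| = 12.
Closing under the operation: H = {0, 2, 4, 6, 8, 10}, so |H| = 6.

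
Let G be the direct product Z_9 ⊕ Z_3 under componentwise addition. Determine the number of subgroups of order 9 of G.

|G| = 27 and 9 | 27, so subgroups of order 9 are possible by Lagrange.
The subgroups of order 9 are: {(0,0), (0,1), (0,2), (3,0), (3,1), (3,2), (6,0), (6,1), (6,2)}; {(0,0), (1,0), (2,0), (3,0), (4,0), (5,0), (6,0), (7,0), (8,0)}; {(0,0), (1,1), (2,2), (3,0), (4,1), (5,2), (6,0), (7,1), (8,2)}; {(0,0), (1,2), (2,1), (3,0), (4,2), (5,1), (6,0), (7,2), (8,1)}.
So G has 4 subgroups of order 9.

4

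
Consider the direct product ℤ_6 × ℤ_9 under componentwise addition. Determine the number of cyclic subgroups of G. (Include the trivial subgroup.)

A cyclic subgroup of order d is generated by each of its φ(d) elements of order d, so the cyclic subgroups of order d number (#elements of order d)/φ(d).
Cyclic subgroups by order — order 1: 1; order 2: 1; order 3: 4; order 6: 4; order 9: 3; order 18: 3.
Total: 16.

16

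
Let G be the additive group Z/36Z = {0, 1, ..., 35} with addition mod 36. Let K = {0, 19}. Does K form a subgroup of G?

19 ∈ K but its inverse 17 ∉ K, so K is not a subgroup.

No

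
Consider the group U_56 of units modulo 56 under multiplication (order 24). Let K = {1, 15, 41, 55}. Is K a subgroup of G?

|K| = 4 divides |G| = 24, consistent with Lagrange.
K contains the identity, every element's inverse is in K, and K is closed under ·: it is a subgroup.

Yes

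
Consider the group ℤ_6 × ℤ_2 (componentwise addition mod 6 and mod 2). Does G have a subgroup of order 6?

Yes

6 | 12. A subgroup of order 6 is {(0,0), (0,1), (2,0), (2,1), (4,0), (4,1)}.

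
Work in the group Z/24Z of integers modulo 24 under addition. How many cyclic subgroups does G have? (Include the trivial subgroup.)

Each element a generates a cyclic subgroup ⟨a⟩; distinct elements may generate the same one (a cyclic group of order d has φ(d) generators).
Cyclic subgroups by order — order 1: 1; order 2: 1; order 3: 1; order 4: 1; order 6: 1; order 8: 1; order 12: 1; order 24: 1.
Total: 8.

8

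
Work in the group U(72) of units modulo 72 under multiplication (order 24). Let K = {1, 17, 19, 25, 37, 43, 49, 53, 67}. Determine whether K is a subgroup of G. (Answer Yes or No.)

No

|K| = 9 does not divide |G| = 24, so by Lagrange K is not a subgroup.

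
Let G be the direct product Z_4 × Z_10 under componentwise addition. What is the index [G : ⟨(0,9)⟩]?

|⟨(0,9)⟩| = 10 and |G| = 40.
By Lagrange, [G : H] = |G|/|H| = 40/10 = 4.

4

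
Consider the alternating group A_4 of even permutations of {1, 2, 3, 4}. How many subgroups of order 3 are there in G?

|G| = 12 and 3 | 12, so subgroups of order 3 are possible by Lagrange.
The subgroups of order 3 are: {e, (1 2 3), (1 3 2)}; {e, (1 2 4), (1 4 2)}; {e, (1 3 4), (1 4 3)}; {e, (2 3 4), (2 4 3)}.
So G has 4 subgroups of order 3.

4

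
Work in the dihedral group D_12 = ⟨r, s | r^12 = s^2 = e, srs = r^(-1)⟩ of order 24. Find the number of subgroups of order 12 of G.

3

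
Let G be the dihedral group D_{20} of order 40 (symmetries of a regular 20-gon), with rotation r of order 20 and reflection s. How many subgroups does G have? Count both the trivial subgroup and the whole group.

|G| = 40, so by Lagrange every subgroup order divides 40. Divisors: 1, 2, 4, 5, 8, 10, 20, 40.
Subgroups by order — order 1: 1; order 2: 21; order 4: 11; order 5: 1; order 8: 5; order 10: 5; order 20: 3; order 40: 1.
Total: 1 + 21 + 11 + 1 + 5 + 5 + 3 + 1 = 48.

48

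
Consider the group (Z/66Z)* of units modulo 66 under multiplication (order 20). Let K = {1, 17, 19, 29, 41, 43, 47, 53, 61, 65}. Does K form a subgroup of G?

No

47 ∈ K but its inverse 59 ∉ K, so K is not a subgroup.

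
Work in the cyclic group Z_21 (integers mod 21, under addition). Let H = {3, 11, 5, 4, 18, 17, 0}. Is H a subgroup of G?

No

5 ∈ H but its inverse 16 ∉ H, so H is not a subgroup.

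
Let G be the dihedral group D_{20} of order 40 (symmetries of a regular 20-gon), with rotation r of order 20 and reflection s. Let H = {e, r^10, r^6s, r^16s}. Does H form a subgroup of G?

Yes

|H| = 4 divides |G| = 40, consistent with Lagrange.
H contains the identity, every element's inverse is in H, and H is closed under ·: it is a subgroup.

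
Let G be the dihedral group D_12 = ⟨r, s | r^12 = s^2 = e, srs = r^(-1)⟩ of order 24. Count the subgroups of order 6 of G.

|G| = 24 and 6 | 24, so subgroups of order 6 are possible by Lagrange.
The subgroups of order 6 are: {e, r^2, r^4, r^6, r^8, r^10}; {e, r^4, r^8, r^2s, r^6s, r^10s}; {e, r^4, r^8, r^3s, r^7s, r^11s}; {e, r^4, r^8, s, r^4s, r^8s}; … (5 in all).
So G has 5 subgroups of order 6.

5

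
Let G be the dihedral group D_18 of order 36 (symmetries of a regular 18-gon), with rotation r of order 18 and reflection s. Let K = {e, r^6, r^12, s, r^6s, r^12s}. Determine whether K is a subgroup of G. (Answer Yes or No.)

|K| = 6 divides |G| = 36, consistent with Lagrange.
K contains the identity, every element's inverse is in K, and K is closed under ·: it is a subgroup.

Yes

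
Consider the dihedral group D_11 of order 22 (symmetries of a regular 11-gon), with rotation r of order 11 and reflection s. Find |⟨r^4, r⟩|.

|⟨r^4⟩| = 11 and |⟨r⟩| = 11, so |H| is a multiple of lcm(11, 11) = 11 and divides |G| = 22.
Closing under the operation: H = {e, r, r^2, r^3, r^4, r^5, r^6, r^7, r^8, r^9, r^10}, so |H| = 11.

11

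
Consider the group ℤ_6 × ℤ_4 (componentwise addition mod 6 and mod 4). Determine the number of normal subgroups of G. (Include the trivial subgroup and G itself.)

16

G is abelian, so every subgroup is normal.
G has 16 subgroups in total, hence 16 normal subgroups.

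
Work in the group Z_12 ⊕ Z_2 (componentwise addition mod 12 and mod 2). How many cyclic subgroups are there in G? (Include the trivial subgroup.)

Each element a generates a cyclic subgroup ⟨a⟩; distinct elements may generate the same one (a cyclic group of order d has φ(d) generators).
Cyclic subgroups by order — order 1: 1; order 2: 3; order 3: 1; order 4: 2; order 6: 3; order 12: 2.
Total: 12.

12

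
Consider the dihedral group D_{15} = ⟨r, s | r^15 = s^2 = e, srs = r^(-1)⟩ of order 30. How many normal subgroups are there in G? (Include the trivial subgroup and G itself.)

5

G has 28 subgroups. Checking conjugation-invariance by order — order 1: 1/1 normal; order 2: 0/15 normal; order 3: 1/1 normal; order 5: 1/1 normal; order 6: 0/5 normal; order 10: 0/3 normal; order 15: 1/1 normal; order 30: 1/1 normal.
Total normal subgroups: 5.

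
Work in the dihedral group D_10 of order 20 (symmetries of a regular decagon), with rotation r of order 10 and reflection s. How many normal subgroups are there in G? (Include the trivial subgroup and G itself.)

G has 22 subgroups. Checking conjugation-invariance by order — order 1: 1/1 normal; order 2: 1/11 normal; order 4: 0/5 normal; order 5: 1/1 normal; order 10: 3/3 normal; order 20: 1/1 normal.
Total normal subgroups: 7.

7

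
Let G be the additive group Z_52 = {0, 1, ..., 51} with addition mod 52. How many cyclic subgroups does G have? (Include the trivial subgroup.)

A cyclic subgroup of order d is generated by each of its φ(d) elements of order d, so the cyclic subgroups of order d number (#elements of order d)/φ(d).
Cyclic subgroups by order — order 1: 1; order 2: 1; order 4: 1; order 13: 1; order 26: 1; order 52: 1.
Total: 6.

6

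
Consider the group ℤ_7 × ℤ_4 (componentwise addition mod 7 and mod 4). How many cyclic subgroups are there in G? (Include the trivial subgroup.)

6

Group the elements of G by the cyclic subgroup they generate; each cyclic subgroup of order d accounts for φ(d) elements.
Cyclic subgroups by order — order 1: 1; order 2: 1; order 4: 1; order 7: 1; order 14: 1; order 28: 1.
Total: 6.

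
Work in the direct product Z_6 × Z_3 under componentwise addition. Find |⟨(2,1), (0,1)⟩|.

|⟨(2,1)⟩| = 3 and |⟨(0,1)⟩| = 3, so |H| is a multiple of lcm(3, 3) = 3 and divides |G| = 18.
Closing under the operation: H = {(0,0), (0,1), (0,2), (2,0), (2,1), (2,2), (4,0), (4,1), (4,2)}, so |H| = 9.

9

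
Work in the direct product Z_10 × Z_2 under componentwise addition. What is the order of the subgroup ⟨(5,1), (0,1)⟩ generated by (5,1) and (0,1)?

4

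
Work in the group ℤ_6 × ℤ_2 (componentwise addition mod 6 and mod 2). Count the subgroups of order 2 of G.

|G| = 12 and 2 | 12, so subgroups of order 2 are possible by Lagrange.
The subgroups of order 2 are: {(0,0), (0,1)}; {(0,0), (3,0)}; {(0,0), (3,1)}.
So G has 3 subgroups of order 2.

3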